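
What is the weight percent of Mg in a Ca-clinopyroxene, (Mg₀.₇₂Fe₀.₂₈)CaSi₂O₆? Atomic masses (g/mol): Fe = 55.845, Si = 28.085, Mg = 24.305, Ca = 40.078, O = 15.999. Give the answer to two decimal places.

M((Mg₀.₇₂Fe₀.₂₈)CaSi₂O₆) = 225.378 g/mol.
Mg contributes 0.72 × 24.305 = 17.500 g per mole.
17.500/225.378 = 0.0776 → 7.76%.

7.76 wt%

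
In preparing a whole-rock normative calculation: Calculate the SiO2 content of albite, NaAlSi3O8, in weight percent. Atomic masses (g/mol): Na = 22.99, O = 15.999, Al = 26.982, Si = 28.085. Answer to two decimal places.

Formula mass = 262.219 g/mol.
3 Si → 3.0000 mol SiO2 per formula unit; M(SiO2) = 60.083, so SiO2 mass = 180.249 g.
180.249/262.219 × 100 = 68.74 wt%.

68.74 wt%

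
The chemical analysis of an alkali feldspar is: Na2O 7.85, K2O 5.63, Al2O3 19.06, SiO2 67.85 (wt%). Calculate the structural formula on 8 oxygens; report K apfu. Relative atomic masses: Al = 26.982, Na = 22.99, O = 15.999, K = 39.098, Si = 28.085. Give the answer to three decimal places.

7.85 wt% Na2O ÷ 61.979 g/mol = 0.12666 mol, giving 0.25332 Na and 0.12666 O.
5.63 wt% K2O ÷ 94.195 g/mol = 0.05977 mol, giving 0.11954 K and 0.05977 O.
19.06 wt% Al2O3 ÷ 101.961 g/mol = 0.18693 mol, giving 0.37386 Al and 0.56079 O.
67.85 wt% SiO2 ÷ 60.083 g/mol = 1.12927 mol, giving 1.12927 Si and 2.25854 O.
Oxygen sums to 3.00576; scaling by 8/3.00576 = 2.66156 puts the formula on 8 O.
K: 0.11954 × 2.66156 = 0.318 atoms per formula unit.

0.318 K apfu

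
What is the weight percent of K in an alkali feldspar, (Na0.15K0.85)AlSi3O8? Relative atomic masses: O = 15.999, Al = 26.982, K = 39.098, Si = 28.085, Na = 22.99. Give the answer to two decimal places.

12.04 weight percent

Formula mass = 0.15*22.99 + 0.85*39.098 + 1*26.982 + 3*28.085 + 8*15.999 = 275.911 g/mol, of which 33.233 g is K.
So K makes up 33.233/275.911 = 0.1204 of the mass, i.e. 12.04%.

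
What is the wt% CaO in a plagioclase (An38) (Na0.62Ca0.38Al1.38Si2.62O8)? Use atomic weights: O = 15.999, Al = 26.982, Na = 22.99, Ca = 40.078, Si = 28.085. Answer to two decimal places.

7.94 wt%

M(Na0.62Ca0.38Al1.38Si2.62O8) = 268.293 g/mol; M(CaO) = 56.077 g/mol.
Moles CaO per formula unit = 0.38 Ca ÷ 1 = 0.3800.
CaO fraction = (0.3800 × 56.077) / 268.293 = 21.309/268.293 = 0.0794.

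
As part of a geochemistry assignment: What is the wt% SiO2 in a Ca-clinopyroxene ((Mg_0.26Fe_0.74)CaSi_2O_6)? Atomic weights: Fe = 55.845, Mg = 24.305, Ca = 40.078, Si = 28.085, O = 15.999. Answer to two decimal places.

50.09 wt%

Molar mass of (Mg_0.26Fe_0.74)CaSi_2O_6 = 0.26·24.305 + 0.74·55.845 + 1·40.078 + 2·28.085 + 6·15.999 = 239.887 g/mol.
Each formula unit contains 2 Si, equivalent to 2/1 = 2.0000 mol SiO2.
M(SiO2) = 1×28.085 + 2×15.999 = 60.083 g/mol.
Mass of SiO2 per formula unit = 2.0000 × 60.083 = 120.166 g.
SiO2 wt% = 120.166 / 239.887 × 100 = 50.09%.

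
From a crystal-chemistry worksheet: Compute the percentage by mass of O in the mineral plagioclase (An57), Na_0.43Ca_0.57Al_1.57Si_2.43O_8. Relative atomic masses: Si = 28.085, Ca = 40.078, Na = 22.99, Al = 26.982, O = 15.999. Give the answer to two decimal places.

47.17 wt%

Molar mass of Na_0.43Ca_0.57Al_1.57Si_2.43O_8: 0.43·22.99 + 0.57·40.078 + 1.57·26.982 + 2.43·28.085 + 8·15.999 = 271.330 g/mol.
Mass of O per formula unit: 8 × 15.999 = 127.992 g.
Weight fraction O = 127.992 / 271.330 = 0.4717.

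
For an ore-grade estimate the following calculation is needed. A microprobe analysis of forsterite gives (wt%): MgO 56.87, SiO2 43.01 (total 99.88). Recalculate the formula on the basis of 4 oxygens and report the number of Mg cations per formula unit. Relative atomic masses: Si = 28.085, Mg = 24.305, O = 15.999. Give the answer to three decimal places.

1.985 Mg apfu

56.87 wt% MgO ÷ 40.304 g/mol = 1.41103 mol, giving 1.41103 Mg and 1.41103 O.
43.01 wt% SiO2 ÷ 60.083 g/mol = 0.71584 mol, giving 0.71584 Si and 1.43168 O.
Oxygen sums to 2.84271; scaling by 4/2.84271 = 1.40711 puts the formula on 4 O.
Mg: 1.41103 × 1.40711 = 1.985 atoms per formula unit.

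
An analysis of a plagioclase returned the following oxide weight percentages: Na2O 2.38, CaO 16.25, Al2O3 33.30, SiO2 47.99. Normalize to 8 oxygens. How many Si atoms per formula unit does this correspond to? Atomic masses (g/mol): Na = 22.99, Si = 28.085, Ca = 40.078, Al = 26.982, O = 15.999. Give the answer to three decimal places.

Na2O: 2.38/61.979 = 0.03840 mol → 0.07680 mol Na, 0.03840 mol O.
CaO: 16.25/56.077 = 0.28978 mol → 0.28978 mol Ca, 0.28978 mol O.
Al2O3: 33.30/101.961 = 0.32660 mol → 0.65320 mol Al, 0.97980 mol O.
SiO2: 47.99/60.083 = 0.79873 mol → 0.79873 mol Si, 1.59746 mol O.
Total oxygen = 2.90544 mol. Normalization factor = 8/2.90544 = 2.75346.
Si per 8 O = 0.79873 × 2.75346 = 2.199.

2.199 Si apfu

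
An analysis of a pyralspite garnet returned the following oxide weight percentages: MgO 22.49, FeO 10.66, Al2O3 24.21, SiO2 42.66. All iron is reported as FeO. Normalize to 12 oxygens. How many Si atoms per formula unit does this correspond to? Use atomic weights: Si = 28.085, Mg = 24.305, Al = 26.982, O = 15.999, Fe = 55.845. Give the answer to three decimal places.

3.001 Si apfu

22.49 wt% MgO ÷ 40.304 g/mol = 0.55801 mol, giving 0.55801 Mg and 0.55801 O.
10.66 wt% FeO ÷ 71.844 g/mol = 0.14838 mol, giving 0.14838 Fe and 0.14838 O.
24.21 wt% Al2O3 ÷ 101.961 g/mol = 0.23744 mol, giving 0.47488 Al and 0.71232 O.
42.66 wt% SiO2 ÷ 60.083 g/mol = 0.71002 mol, giving 0.71002 Si and 1.42004 O.
Oxygen sums to 2.83875; scaling by 12/2.83875 = 4.22721 puts the formula on 12 O.
Si: 0.71002 × 4.22721 = 3.001 atoms per formula unit.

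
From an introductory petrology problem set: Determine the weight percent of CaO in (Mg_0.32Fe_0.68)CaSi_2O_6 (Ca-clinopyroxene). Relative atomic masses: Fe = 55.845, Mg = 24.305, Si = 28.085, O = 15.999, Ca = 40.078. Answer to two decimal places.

Molar mass of (Mg_0.32Fe_0.68)CaSi_2O_6 = 0.32*24.305 + 0.68*55.845 + 1*40.078 + 2*28.085 + 6*15.999 = 237.994 g/mol.
Each formula unit contains 1 Ca, equivalent to 1/1 = 1.0000 mol CaO.
M(CaO) = 1×40.078 + 1×15.999 = 56.077 g/mol.
Mass of CaO per formula unit = 1.0000 × 56.077 = 56.077 g.
CaO wt% = 56.077 / 237.994 × 100 = 23.56%.

23.56 wt%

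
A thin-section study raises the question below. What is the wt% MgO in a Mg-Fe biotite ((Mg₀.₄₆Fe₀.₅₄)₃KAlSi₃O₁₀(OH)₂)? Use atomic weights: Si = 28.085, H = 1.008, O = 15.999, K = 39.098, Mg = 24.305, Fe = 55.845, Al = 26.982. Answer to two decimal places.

M((Mg₀.₄₆Fe₀.₅₄)₃KAlSi₃O₁₀(OH)₂) = 468.349 g/mol; M(MgO) = 40.304 g/mol.
Moles MgO per formula unit = 1.38 Mg ÷ 1 = 1.3800.
MgO fraction = (1.3800 × 40.304) / 468.349 = 55.620/468.349 = 0.1188.

11.88 wt%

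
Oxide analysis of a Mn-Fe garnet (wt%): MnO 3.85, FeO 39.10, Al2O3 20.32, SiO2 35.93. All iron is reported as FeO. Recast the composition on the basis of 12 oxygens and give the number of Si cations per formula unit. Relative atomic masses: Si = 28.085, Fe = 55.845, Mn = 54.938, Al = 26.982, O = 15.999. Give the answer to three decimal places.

MnO (M=70.937): mol = 0.05427; Mn = 0.05427, O = 0.05427.
FeO (M=71.844): mol = 0.54423; Fe = 0.54423, O = 0.54423.
Al2O3 (M=101.961): mol = 0.19929; Al = 0.39858, O = 0.59787.
SiO2 (M=60.083): mol = 0.59801; Si = 0.59801, O = 1.19602.
ΣO = 2.39239; factor = 12/ΣO = 5.01590.
Si apfu = 0.59801 × 5.01590 = 3.000.

3.000 Si apfu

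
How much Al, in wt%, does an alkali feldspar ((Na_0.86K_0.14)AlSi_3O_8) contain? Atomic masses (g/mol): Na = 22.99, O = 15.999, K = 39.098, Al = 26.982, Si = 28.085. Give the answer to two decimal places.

M((Na_0.86K_0.14)AlSi_3O_8) = 264.474 g/mol.
Al contributes 1 × 26.982 = 26.982 g per mole.
26.982/264.474 = 0.1020 → 10.20%.

10.20 wt%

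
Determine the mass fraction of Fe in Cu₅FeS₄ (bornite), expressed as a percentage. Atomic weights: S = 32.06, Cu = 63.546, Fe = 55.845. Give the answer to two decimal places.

M(Cu₅FeS₄) = 501.815 g/mol.
Fe contributes 1 × 55.845 = 55.845 g per mole.
55.845/501.815 = 0.1113 → 11.13%.

11.13 mass %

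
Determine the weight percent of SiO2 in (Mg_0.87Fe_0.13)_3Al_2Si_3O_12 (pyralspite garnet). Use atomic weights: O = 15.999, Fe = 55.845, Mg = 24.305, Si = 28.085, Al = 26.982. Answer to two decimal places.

43.39 wt%

Molar mass of (Mg_0.87Fe_0.13)_3Al_2Si_3O_12 = 2.61*24.305 + 0.39*55.845 + 2*26.982 + 3*28.085 + 12*15.999 = 415.423 g/mol.
Each formula unit contains 3 Si, equivalent to 3/1 = 3.0000 mol SiO2.
M(SiO2) = 1×28.085 + 2×15.999 = 60.083 g/mol.
Mass of SiO2 per formula unit = 3.0000 × 60.083 = 180.249 g.
SiO2 wt% = 180.249 / 415.423 × 100 = 43.39%.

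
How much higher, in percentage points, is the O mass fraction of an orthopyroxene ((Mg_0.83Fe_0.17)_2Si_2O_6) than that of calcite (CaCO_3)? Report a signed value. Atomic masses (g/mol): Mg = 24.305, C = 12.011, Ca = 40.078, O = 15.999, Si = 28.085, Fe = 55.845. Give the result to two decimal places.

First mineral: 95.994 g O in 211.498 g formula = 45.39 wt% O.
Second mineral: 47.997 g O in 100.086 g formula = 47.96 wt% O.
45.39% − 47.96% gives a difference of -2.57 percentage points.

-2.57 percentage points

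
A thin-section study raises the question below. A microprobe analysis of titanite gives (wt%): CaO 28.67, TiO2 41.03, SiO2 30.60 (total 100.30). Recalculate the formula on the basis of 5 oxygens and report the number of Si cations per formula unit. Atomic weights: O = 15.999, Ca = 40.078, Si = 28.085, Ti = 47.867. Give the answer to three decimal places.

CaO (M=56.077): mol = 0.51126; Ca = 0.51126, O = 0.51126.
TiO2 (M=79.865): mol = 0.51374; Ti = 0.51374, O = 1.02748.
SiO2 (M=60.083): mol = 0.50930; Si = 0.50930, O = 1.01860.
ΣO = 2.55734; factor = 5/ΣO = 1.95516.
Si apfu = 0.50930 × 1.95516 = 0.996.

0.996 Si apfu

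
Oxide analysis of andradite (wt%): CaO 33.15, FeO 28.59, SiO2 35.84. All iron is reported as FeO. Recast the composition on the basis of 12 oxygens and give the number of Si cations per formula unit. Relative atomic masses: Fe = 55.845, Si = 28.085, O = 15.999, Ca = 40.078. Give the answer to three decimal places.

33.15 wt% CaO ÷ 56.077 g/mol = 0.59115 mol, giving 0.59115 Ca and 0.59115 O.
28.59 wt% FeO ÷ 71.844 g/mol = 0.39795 mol, giving 0.39795 Fe and 0.39795 O.
35.84 wt% SiO2 ÷ 60.083 g/mol = 0.59651 mol, giving 0.59651 Si and 1.19302 O.
Oxygen sums to 2.18212; scaling by 12/2.18212 = 5.49924 puts the formula on 12 O.
Si: 0.59651 × 5.49924 = 3.280 atoms per formula unit.

3.280 Si apfu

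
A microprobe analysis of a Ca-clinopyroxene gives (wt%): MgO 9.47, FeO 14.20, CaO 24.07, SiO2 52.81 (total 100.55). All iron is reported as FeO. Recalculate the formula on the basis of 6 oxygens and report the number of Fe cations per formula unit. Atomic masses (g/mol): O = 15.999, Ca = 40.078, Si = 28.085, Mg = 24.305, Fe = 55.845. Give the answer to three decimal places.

MgO: 9.47/40.304 = 0.23496 mol → 0.23496 mol Mg, 0.23496 mol O.
FeO: 14.20/71.844 = 0.19765 mol → 0.19765 mol Fe, 0.19765 mol O.
CaO: 24.07/56.077 = 0.42923 mol → 0.42923 mol Ca, 0.42923 mol O.
SiO2: 52.81/60.083 = 0.87895 mol → 0.87895 mol Si, 1.75790 mol O.
Total oxygen = 2.61974 mol. Normalization factor = 6/2.61974 = 2.29030.
Fe per 6 O = 0.19765 × 2.29030 = 0.453.

0.453 Fe apfu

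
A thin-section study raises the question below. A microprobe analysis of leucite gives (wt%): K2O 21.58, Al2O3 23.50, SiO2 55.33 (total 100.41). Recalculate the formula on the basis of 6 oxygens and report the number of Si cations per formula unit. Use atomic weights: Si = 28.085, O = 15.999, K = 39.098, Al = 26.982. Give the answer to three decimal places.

2.000 Si apfu

K2O (M=94.195): mol = 0.22910; K = 0.45820, O = 0.22910.
Al2O3 (M=101.961): mol = 0.23048; Al = 0.46096, O = 0.69144.
SiO2 (M=60.083): mol = 0.92089; Si = 0.92089, O = 1.84178.
ΣO = 2.76232; factor = 6/ΣO = 2.17209.
Si apfu = 0.92089 × 2.17209 = 2.000.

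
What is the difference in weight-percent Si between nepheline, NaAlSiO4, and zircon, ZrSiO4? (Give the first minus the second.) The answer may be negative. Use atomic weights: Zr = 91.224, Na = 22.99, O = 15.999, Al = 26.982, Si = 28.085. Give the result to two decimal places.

4.45 percentage points

M(NaAlSiO4) = 142.053 g/mol, so wt% Si = 28.085/142.053 × 100 = 19.77%.
M(ZrSiO4) = 183.305 g/mol, so wt% Si = 28.085/183.305 × 100 = 15.32%.
19.77 − 15.32 = 4.45 pp.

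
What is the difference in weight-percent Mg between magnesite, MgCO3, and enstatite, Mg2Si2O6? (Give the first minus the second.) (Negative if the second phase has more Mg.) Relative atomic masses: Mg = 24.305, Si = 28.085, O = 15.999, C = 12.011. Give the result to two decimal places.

4.62 percentage points

Mg in MgCO3: molar mass 84.313 g/mol; 1×24.305 = 24.305 g → 28.83 wt%.
Mg in Mg2Si2O6: molar mass 200.774 g/mol; 2×24.305 = 48.610 g → 24.21 wt%.
Difference = 28.83 − 24.21 = 4.62 percentage points.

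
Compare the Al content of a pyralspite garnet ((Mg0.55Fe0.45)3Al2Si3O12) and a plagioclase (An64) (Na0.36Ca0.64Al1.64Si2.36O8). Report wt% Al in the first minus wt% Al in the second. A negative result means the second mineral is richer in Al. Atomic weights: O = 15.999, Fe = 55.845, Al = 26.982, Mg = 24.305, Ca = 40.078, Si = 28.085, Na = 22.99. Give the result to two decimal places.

-4.13 percentage points

First mineral: 53.964 g Al in 445.701 g formula = 12.11 wt% Al.
Second mineral: 44.250 g Al in 272.449 g formula = 16.24 wt% Al.
12.11% − 16.24% gives a difference of -4.13 percentage points.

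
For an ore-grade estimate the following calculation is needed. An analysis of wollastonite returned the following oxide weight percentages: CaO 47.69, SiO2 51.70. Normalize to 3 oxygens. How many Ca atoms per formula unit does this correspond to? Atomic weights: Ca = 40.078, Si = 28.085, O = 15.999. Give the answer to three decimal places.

0.992 Ca apfu

47.69 wt% CaO ÷ 56.077 g/mol = 0.85044 mol, giving 0.85044 Ca and 0.85044 O.
51.70 wt% SiO2 ÷ 60.083 g/mol = 0.86048 mol, giving 0.86048 Si and 1.72096 O.
Oxygen sums to 2.57140; scaling by 3/2.57140 = 1.16668 puts the formula on 3 O.
Ca: 0.85044 × 1.16668 = 0.992 atoms per formula unit.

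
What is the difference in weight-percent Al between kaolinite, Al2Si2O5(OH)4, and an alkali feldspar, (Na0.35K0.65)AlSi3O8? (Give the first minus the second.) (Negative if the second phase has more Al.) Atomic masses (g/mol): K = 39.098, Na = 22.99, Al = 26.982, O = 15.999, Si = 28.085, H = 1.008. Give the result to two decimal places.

First mineral: 53.964 g Al in 258.157 g formula = 20.90 wt% Al.
Second mineral: 26.982 g Al in 272.689 g formula = 9.89 wt% Al.
20.90% − 9.89% gives a difference of 11.01 percentage points.

11.01 percentage points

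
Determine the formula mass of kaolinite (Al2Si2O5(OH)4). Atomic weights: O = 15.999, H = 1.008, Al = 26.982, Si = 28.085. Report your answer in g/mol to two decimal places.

Al: 2 × 26.982 = 53.9640
Si: 2 × 28.085 = 56.1700
O: 9 × 15.999 = 143.9910
H: 4 × 1.008 = 4.0320
Summing the contributions gives the formula mass.

258.16 g/mol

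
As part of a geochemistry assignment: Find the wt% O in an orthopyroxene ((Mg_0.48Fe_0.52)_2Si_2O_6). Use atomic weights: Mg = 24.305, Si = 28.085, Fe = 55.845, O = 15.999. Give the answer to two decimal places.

41.10 weight percent

Molar mass of (Mg_0.48Fe_0.52)_2Si_2O_6: 0.96·24.305 + 1.04·55.845 + 2·28.085 + 6·15.999 = 233.576 g/mol.
Mass of O per formula unit: 6 × 15.999 = 95.994 g.
Weight fraction O = 95.994 / 233.576 = 0.4110.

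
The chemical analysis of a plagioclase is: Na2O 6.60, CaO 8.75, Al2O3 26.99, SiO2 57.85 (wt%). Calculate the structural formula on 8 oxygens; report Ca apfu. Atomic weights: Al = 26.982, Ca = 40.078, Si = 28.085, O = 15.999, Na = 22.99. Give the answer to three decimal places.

0.419 Ca apfu

Na2O: 6.60/61.979 = 0.10649 mol → 0.21298 mol Na, 0.10649 mol O.
CaO: 8.75/56.077 = 0.15604 mol → 0.15604 mol Ca, 0.15604 mol O.
Al2O3: 26.99/101.961 = 0.26471 mol → 0.52942 mol Al, 0.79413 mol O.
SiO2: 57.85/60.083 = 0.96283 mol → 0.96283 mol Si, 1.92566 mol O.
Total oxygen = 2.98232 mol. Normalization factor = 8/2.98232 = 2.68248.
Ca per 8 O = 0.15604 × 2.68248 = 0.419.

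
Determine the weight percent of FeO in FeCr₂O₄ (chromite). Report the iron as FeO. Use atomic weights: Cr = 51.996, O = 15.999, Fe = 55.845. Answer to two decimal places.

Molar mass of FeCr₂O₄ = 1*55.845 + 2*51.996 + 4*15.999 = 223.833 g/mol.
Each formula unit contains 1 Fe, equivalent to 1/1 = 1.0000 mol FeO.
M(FeO) = 1×55.845 + 1×15.999 = 71.844 g/mol.
Mass of FeO per formula unit = 1.0000 × 71.844 = 71.844 g.
FeO wt% = 71.844 / 223.833 × 100 = 32.10%.

32.10 wt%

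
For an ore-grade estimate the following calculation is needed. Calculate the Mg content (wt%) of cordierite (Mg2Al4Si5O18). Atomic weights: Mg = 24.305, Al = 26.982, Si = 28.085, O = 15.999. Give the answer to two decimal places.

8.31 wt%

Formula mass = 2×24.305 + 4×26.982 + 5×28.085 + 18×15.999 = 584.945 g/mol, of which 48.610 g is Mg.
So Mg makes up 48.610/584.945 = 0.0831 of the mass, i.e. 8.31%.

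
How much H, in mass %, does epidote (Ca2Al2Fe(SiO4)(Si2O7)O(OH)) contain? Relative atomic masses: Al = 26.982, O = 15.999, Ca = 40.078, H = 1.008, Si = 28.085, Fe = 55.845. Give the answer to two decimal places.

Molar mass of Ca2Al2Fe(SiO4)(Si2O7)O(OH): 2×40.078 + 2×26.982 + 1×55.845 + 3×28.085 + 13×15.999 + 1×1.008 = 483.215 g/mol.
Mass of H per formula unit: 1 × 1.008 = 1.008 g.
Weight fraction H = 1.008 / 483.215 = 0.0021.

0.21 mass %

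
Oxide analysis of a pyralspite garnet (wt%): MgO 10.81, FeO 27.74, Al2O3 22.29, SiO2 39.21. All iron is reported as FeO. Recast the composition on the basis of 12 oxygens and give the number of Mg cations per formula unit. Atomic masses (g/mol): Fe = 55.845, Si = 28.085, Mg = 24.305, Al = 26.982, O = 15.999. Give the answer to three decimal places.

10.81 wt% MgO ÷ 40.304 g/mol = 0.26821 mol, giving 0.26821 Mg and 0.26821 O.
27.74 wt% FeO ÷ 71.844 g/mol = 0.38611 mol, giving 0.38611 Fe and 0.38611 O.
22.29 wt% Al2O3 ÷ 101.961 g/mol = 0.21861 mol, giving 0.43722 Al and 0.65583 O.
39.21 wt% SiO2 ÷ 60.083 g/mol = 0.65260 mol, giving 0.65260 Si and 1.30520 O.
Oxygen sums to 2.61535; scaling by 12/2.61535 = 4.58830 puts the formula on 12 O.
Mg: 0.26821 × 4.58830 = 1.231 atoms per formula unit.

1.231 Mg apfu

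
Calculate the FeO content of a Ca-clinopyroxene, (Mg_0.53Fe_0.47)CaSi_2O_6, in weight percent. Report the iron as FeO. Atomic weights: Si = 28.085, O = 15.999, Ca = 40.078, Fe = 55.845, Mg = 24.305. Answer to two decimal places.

14.59 wt%

Formula mass = 231.371 g/mol.
0.47 Fe → 0.4700 mol FeO per formula unit; M(FeO) = 71.844, so FeO mass = 33.767 g.
33.767/231.371 × 100 = 14.59 wt%.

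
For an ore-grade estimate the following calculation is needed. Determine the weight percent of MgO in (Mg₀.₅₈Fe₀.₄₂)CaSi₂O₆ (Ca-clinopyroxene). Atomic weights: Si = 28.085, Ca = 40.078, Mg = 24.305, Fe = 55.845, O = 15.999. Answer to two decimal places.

Molar mass of (Mg₀.₅₈Fe₀.₄₂)CaSi₂O₆ = 0.58·24.305 + 0.42·55.845 + 1·40.078 + 2·28.085 + 6·15.999 = 229.794 g/mol.
Each formula unit contains 0.58 Mg, equivalent to 0.58/1 = 0.5800 mol MgO.
M(MgO) = 1×24.305 + 1×15.999 = 40.304 g/mol.
Mass of MgO per formula unit = 0.5800 × 40.304 = 23.376 g.
MgO wt% = 23.376 / 229.794 × 100 = 10.17%.

10.17 wt%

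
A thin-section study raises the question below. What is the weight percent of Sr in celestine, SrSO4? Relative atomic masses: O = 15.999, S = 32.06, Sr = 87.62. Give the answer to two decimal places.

Molar mass of SrSO4: 1×87.62 + 1×32.06 + 4×15.999 = 183.676 g/mol.
Mass of Sr per formula unit: 1 × 87.62 = 87.620 g.
Weight fraction Sr = 87.620 / 183.676 = 0.4770.

47.70 wt%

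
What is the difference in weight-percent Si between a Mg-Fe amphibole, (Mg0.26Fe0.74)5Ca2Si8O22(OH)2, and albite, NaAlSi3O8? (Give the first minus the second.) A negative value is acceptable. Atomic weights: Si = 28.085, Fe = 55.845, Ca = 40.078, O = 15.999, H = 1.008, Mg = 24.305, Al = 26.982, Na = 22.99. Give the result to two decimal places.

First mineral: 224.680 g Si in 929.051 g formula = 24.18 wt% Si.
Second mineral: 84.255 g Si in 262.219 g formula = 32.13 wt% Si.
24.18% − 32.13% gives a difference of -7.95 percentage points.

-7.95 percentage points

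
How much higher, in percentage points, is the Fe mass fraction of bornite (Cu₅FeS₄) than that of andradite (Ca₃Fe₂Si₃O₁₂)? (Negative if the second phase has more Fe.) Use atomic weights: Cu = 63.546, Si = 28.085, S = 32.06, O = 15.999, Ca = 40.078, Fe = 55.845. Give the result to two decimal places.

-10.85 percentage points

Fe in Cu₅FeS₄: molar mass 501.815 g/mol; 1×55.845 = 55.845 g → 11.13 wt%.
Fe in Ca₃Fe₂Si₃O₁₂: molar mass 508.167 g/mol; 2×55.845 = 111.690 g → 21.98 wt%.
Difference = 11.13 − 21.98 = -10.85 percentage points.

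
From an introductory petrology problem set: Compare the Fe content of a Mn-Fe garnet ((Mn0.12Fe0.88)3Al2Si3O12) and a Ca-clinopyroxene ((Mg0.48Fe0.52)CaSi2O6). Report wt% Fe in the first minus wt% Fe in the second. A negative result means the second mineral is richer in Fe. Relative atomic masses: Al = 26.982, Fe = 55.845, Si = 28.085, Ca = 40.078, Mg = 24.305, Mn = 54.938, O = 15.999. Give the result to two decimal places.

First mineral: 147.431 g Fe in 497.415 g formula = 29.64 wt% Fe.
Second mineral: 29.039 g Fe in 232.948 g formula = 12.47 wt% Fe.
29.64% − 12.47% gives a difference of 17.17 percentage points.

17.17 percentage points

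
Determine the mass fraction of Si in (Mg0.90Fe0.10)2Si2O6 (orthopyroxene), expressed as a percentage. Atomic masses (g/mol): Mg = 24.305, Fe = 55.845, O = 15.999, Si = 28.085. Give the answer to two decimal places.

Formula mass = 1.80×24.305 + 0.20×55.845 + 2×28.085 + 6×15.999 = 207.082 g/mol, of which 56.170 g is Si.
So Si makes up 56.170/207.082 = 0.2712 of the mass, i.e. 27.12%.

27.12 weight percent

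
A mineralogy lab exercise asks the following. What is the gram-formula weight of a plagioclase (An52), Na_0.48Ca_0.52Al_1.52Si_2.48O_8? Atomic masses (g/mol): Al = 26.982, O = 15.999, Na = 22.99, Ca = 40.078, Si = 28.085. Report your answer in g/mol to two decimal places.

M = 0.48(22.99) + 0.52(40.078) + 1.52(26.982) + 2.48(28.085) + 8(15.999)

270.53 g/mol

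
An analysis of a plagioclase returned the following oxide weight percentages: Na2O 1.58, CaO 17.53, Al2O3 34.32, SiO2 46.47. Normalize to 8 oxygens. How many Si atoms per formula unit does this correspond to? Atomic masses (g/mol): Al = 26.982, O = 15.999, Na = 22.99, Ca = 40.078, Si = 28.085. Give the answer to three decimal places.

2.137 Si apfu

Na2O: 1.58/61.979 = 0.02549 mol → 0.05098 mol Na, 0.02549 mol O.
CaO: 17.53/56.077 = 0.31261 mol → 0.31261 mol Ca, 0.31261 mol O.
Al2O3: 34.32/101.961 = 0.33660 mol → 0.67320 mol Al, 1.00980 mol O.
SiO2: 46.47/60.083 = 0.77343 mol → 0.77343 mol Si, 1.54686 mol O.
Total oxygen = 2.89476 mol. Normalization factor = 8/2.89476 = 2.76361.
Si per 8 O = 0.77343 × 2.76361 = 2.137.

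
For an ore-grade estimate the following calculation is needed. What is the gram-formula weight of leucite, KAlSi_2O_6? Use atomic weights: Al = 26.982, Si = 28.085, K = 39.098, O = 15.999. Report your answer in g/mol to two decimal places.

218.24 g/mol

The formula mass is the sum 1·39.098 + 1·26.982 + 2·28.085 + 6·15.999.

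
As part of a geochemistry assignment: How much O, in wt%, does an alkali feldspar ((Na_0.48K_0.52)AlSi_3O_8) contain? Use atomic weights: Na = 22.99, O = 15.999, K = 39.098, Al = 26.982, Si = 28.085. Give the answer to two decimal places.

47.30 wt%

Formula mass = 0.48*22.99 + 0.52*39.098 + 1*26.982 + 3*28.085 + 8*15.999 = 270.595 g/mol, of which 127.992 g is O.
So O makes up 127.992/270.595 = 0.4730 of the mass, i.e. 47.30%.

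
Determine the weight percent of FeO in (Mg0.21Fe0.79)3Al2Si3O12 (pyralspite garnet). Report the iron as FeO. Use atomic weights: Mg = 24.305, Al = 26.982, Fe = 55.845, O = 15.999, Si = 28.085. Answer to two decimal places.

Formula mass = 477.872 g/mol.
2.37 Fe → 2.3700 mol FeO per formula unit; M(FeO) = 71.844, so FeO mass = 170.270 g.
170.270/477.872 × 100 = 35.63 wt%.

35.63 wt%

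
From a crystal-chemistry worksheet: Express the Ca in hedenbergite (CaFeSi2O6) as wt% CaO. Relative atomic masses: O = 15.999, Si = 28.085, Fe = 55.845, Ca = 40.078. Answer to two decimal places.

Formula mass = 248.087 g/mol.
1 Ca → 1.0000 mol CaO per formula unit; M(CaO) = 56.077, so CaO mass = 56.077 g.
56.077/248.087 × 100 = 22.60 wt%.

22.60 wt%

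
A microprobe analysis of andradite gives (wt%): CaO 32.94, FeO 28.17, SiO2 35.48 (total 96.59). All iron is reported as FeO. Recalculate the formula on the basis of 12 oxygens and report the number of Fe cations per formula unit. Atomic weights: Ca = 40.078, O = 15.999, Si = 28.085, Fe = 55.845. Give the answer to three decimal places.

2.178 Fe apfu

CaO (M=56.077): mol = 0.58741; Ca = 0.58741, O = 0.58741.
FeO (M=71.844): mol = 0.39210; Fe = 0.39210, O = 0.39210.
SiO2 (M=60.083): mol = 0.59052; Si = 0.59052, O = 1.18104.
ΣO = 2.16055; factor = 12/ΣO = 5.55414.
Fe apfu = 0.39210 × 5.55414 = 2.178.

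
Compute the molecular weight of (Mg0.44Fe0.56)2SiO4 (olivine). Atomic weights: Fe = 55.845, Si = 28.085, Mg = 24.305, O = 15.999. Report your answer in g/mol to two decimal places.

M = 0.88×24.305 + 1.12×55.845 + 1×28.085 + 4×15.999

176.02 g/mol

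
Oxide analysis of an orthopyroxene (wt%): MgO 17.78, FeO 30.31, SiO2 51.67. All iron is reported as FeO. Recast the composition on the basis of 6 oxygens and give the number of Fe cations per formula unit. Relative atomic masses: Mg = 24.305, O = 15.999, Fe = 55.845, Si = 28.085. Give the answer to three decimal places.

0.980 Fe apfu

MgO (M=40.304): mol = 0.44115; Mg = 0.44115, O = 0.44115.
FeO (M=71.844): mol = 0.42189; Fe = 0.42189, O = 0.42189.
SiO2 (M=60.083): mol = 0.85998; Si = 0.85998, O = 1.71996.
ΣO = 2.58300; factor = 6/ΣO = 2.32288.
Fe apfu = 0.42189 × 2.32288 = 0.980.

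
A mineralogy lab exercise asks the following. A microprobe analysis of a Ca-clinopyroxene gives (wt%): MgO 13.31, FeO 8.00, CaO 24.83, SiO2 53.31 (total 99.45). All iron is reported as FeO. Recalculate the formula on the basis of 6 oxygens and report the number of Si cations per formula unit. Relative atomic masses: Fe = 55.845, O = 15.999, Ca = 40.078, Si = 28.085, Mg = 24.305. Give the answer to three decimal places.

2.002 Si apfu

MgO (M=40.304): mol = 0.33024; Mg = 0.33024, O = 0.33024.
FeO (M=71.844): mol = 0.11135; Fe = 0.11135, O = 0.11135.
CaO (M=56.077): mol = 0.44278; Ca = 0.44278, O = 0.44278.
SiO2 (M=60.083): mol = 0.88727; Si = 0.88727, O = 1.77454.
ΣO = 2.65891; factor = 6/ΣO = 2.25656.
Si apfu = 0.88727 × 2.25656 = 2.002.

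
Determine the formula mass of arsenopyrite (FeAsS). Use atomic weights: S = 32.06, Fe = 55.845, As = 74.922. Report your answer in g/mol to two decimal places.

M = 1·55.845 + 1·74.922 + 1·32.06

162.83 g/mol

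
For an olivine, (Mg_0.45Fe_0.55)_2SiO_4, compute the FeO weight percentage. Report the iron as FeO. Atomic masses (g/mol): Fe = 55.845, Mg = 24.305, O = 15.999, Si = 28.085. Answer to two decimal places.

45.06 wt%

Molar mass of (Mg_0.45Fe_0.55)_2SiO_4 = 0.90*24.305 + 1.10*55.845 + 1*28.085 + 4*15.999 = 175.385 g/mol.
Each formula unit contains 1.10 Fe, equivalent to 1.10/1 = 1.1000 mol FeO.
M(FeO) = 1×55.845 + 1×15.999 = 71.844 g/mol.
Mass of FeO per formula unit = 1.1000 × 71.844 = 79.028 g.
FeO wt% = 79.028 / 175.385 × 100 = 45.06%.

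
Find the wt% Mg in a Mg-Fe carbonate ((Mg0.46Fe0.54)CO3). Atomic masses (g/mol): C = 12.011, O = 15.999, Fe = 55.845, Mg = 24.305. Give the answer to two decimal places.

11.03 mass %

Formula mass = 0.46*24.305 + 0.54*55.845 + 1*12.011 + 3*15.999 = 101.345 g/mol, of which 11.180 g is Mg.
So Mg makes up 11.180/101.345 = 0.1103 of the mass, i.e. 11.03%.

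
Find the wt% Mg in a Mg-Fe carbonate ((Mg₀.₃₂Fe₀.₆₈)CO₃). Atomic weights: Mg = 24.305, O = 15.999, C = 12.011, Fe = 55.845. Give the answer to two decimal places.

7.35 wt%

Molar mass of (Mg₀.₃₂Fe₀.₆₈)CO₃: 0.32×24.305 + 0.68×55.845 + 1×12.011 + 3×15.999 = 105.760 g/mol.
Mass of Mg per formula unit: 0.32 × 24.305 = 7.778 g.
Weight fraction Mg = 7.778 / 105.760 = 0.0735.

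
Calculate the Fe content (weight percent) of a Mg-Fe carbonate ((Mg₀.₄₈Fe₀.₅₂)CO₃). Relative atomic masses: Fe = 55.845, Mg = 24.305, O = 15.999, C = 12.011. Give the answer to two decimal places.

M((Mg₀.₄₈Fe₀.₅₂)CO₃) = 100.714 g/mol.
Fe contributes 0.52 × 55.845 = 29.039 g per mole.
29.039/100.714 = 0.2883 → 28.83%.

28.83 weight percent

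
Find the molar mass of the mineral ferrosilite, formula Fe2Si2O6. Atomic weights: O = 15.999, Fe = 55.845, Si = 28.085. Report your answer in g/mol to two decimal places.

M = 2×55.845 + 2×28.085 + 6×15.999

263.85 g/mol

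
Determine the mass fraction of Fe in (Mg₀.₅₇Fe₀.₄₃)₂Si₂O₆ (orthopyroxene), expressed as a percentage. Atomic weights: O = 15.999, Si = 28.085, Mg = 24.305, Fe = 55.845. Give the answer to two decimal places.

M((Mg₀.₅₇Fe₀.₄₃)₂Si₂O₆) = 227.898 g/mol.
Fe contributes 0.86 × 55.845 = 48.027 g per mole.
48.027/227.898 = 0.2107 → 21.07%.

21.07 mass %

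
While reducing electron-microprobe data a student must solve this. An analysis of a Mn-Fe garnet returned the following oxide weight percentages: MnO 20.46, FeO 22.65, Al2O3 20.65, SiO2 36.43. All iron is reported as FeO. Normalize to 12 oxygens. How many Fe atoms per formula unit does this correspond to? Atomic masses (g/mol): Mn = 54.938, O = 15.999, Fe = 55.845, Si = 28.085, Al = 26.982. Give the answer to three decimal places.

MnO: 20.46/70.937 = 0.28842 mol → 0.28842 mol Mn, 0.28842 mol O.
FeO: 22.65/71.844 = 0.31527 mol → 0.31527 mol Fe, 0.31527 mol O.
Al2O3: 20.65/101.961 = 0.20253 mol → 0.40506 mol Al, 0.60759 mol O.
SiO2: 36.43/60.083 = 0.60633 mol → 0.60633 mol Si, 1.21266 mol O.
Total oxygen = 2.42394 mol. Normalization factor = 12/2.42394 = 4.95062.
Fe per 12 O = 0.31527 × 4.95062 = 1.561.

1.561 Fe apfu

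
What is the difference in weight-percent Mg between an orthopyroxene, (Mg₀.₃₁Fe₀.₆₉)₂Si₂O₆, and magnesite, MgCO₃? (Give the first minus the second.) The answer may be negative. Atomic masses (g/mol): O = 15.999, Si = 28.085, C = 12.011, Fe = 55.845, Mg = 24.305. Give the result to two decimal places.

First mineral: 15.069 g Mg in 244.299 g formula = 6.17 wt% Mg.
Second mineral: 24.305 g Mg in 84.313 g formula = 28.83 wt% Mg.
6.17% − 28.83% gives a difference of -22.66 percentage points.

-22.66 percentage points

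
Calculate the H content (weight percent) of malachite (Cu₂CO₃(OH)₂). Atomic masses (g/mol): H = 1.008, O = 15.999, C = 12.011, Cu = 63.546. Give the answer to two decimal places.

0.91 weight percent

Molar mass of Cu₂CO₃(OH)₂: 2*63.546 + 1*12.011 + 5*15.999 + 2*1.008 = 221.114 g/mol.
Mass of H per formula unit: 2 × 1.008 = 2.016 g.
Weight fraction H = 2.016 / 221.114 = 0.0091.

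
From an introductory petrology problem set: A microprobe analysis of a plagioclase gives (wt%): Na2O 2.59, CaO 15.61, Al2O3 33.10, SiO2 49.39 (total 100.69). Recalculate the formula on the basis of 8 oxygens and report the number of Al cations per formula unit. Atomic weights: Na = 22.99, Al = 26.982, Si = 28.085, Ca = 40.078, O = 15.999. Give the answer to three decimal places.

Na2O (M=61.979): mol = 0.04179; Na = 0.08358, O = 0.04179.
CaO (M=56.077): mol = 0.27837; Ca = 0.27837, O = 0.27837.
Al2O3 (M=101.961): mol = 0.32463; Al = 0.64926, O = 0.97389.
SiO2 (M=60.083): mol = 0.82203; Si = 0.82203, O = 1.64406.
ΣO = 2.93811; factor = 8/ΣO = 2.72284.
Al apfu = 0.64926 × 2.72284 = 1.768.

1.768 Al apfu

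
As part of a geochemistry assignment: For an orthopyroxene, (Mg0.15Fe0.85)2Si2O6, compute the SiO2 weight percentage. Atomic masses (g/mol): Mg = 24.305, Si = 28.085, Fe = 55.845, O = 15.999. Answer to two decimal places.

Formula mass = 254.392 g/mol.
2 Si → 2.0000 mol SiO2 per formula unit; M(SiO2) = 60.083, so SiO2 mass = 120.166 g.
120.166/254.392 × 100 = 47.24 wt%.

47.24 wt%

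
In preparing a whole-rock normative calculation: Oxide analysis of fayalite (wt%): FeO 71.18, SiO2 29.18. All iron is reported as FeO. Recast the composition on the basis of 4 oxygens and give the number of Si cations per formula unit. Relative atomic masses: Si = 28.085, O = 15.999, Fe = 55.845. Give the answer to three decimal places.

0.990 Si apfu

71.18 wt% FeO ÷ 71.844 g/mol = 0.99076 mol, giving 0.99076 Fe and 0.99076 O.
29.18 wt% SiO2 ÷ 60.083 g/mol = 0.48566 mol, giving 0.48566 Si and 0.97132 O.
Oxygen sums to 1.96208; scaling by 4/1.96208 = 2.03865 puts the formula on 4 O.
Si: 0.48566 × 2.03865 = 0.990 atoms per formula unit.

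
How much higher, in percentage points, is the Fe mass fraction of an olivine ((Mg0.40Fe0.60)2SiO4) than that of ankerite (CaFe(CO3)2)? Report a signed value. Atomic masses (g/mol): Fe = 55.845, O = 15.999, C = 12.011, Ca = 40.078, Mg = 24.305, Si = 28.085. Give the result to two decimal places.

11.67 percentage points

Fe in (Mg0.40Fe0.60)2SiO4: molar mass 178.539 g/mol; 1.20×55.845 = 67.014 g → 37.53 wt%.
Fe in CaFe(CO3)2: molar mass 215.939 g/mol; 1×55.845 = 55.845 g → 25.86 wt%.
Difference = 37.53 − 25.86 = 11.67 percentage points.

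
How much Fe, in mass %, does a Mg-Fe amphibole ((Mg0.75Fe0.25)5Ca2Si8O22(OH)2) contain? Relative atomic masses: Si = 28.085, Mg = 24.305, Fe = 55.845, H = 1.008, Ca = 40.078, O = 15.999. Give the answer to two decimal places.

8.20 mass %

Molar mass of (Mg0.75Fe0.25)5Ca2Si8O22(OH)2: 3.75×24.305 + 1.25×55.845 + 2×40.078 + 8×28.085 + 24×15.999 + 2×1.008 = 851.778 g/mol.
Mass of Fe per formula unit: 1.25 × 55.845 = 69.806 g.
Weight fraction Fe = 69.806 / 851.778 = 0.0820.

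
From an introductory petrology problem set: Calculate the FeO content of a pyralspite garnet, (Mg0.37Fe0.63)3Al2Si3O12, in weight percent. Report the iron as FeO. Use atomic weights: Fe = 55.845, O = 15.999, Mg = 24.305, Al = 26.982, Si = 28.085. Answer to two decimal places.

Molar mass of (Mg0.37Fe0.63)3Al2Si3O12 = 1.11*24.305 + 1.89*55.845 + 2*26.982 + 3*28.085 + 12*15.999 = 462.733 g/mol.
Each formula unit contains 1.89 Fe, equivalent to 1.89/1 = 1.8900 mol FeO.
M(FeO) = 1×55.845 + 1×15.999 = 71.844 g/mol.
Mass of FeO per formula unit = 1.8900 × 71.844 = 135.785 g.
FeO wt% = 135.785 / 462.733 × 100 = 29.34%.

29.34 wt%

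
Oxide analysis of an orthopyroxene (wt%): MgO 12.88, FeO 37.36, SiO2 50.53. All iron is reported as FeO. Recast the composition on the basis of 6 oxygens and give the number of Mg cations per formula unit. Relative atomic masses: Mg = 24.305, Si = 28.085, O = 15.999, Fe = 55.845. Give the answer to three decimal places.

MgO (M=40.304): mol = 0.31957; Mg = 0.31957, O = 0.31957.
FeO (M=71.844): mol = 0.52002; Fe = 0.52002, O = 0.52002.
SiO2 (M=60.083): mol = 0.84100; Si = 0.84100, O = 1.68200.
ΣO = 2.52159; factor = 6/ΣO = 2.37945.
Mg apfu = 0.31957 × 2.37945 = 0.760.

0.760 Mg apfu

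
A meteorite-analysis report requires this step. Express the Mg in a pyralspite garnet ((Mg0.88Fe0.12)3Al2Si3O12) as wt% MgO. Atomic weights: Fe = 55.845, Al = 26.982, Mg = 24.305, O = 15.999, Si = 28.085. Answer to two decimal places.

M((Mg0.88Fe0.12)3Al2Si3O12) = 414.476 g/mol; M(MgO) = 40.304 g/mol.
Moles MgO per formula unit = 2.64 Mg ÷ 1 = 2.6400.
MgO fraction = (2.6400 × 40.304) / 414.476 = 106.403/414.476 = 0.2567.

25.67 wt%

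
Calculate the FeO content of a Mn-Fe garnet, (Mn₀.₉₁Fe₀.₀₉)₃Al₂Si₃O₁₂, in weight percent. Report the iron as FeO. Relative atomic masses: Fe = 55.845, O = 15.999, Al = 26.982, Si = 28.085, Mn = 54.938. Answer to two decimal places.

3.92 wt%

M((Mn₀.₉₁Fe₀.₀₉)₃Al₂Si₃O₁₂) = 495.266 g/mol; M(FeO) = 71.844 g/mol.
Moles FeO per formula unit = 0.27 Fe ÷ 1 = 0.2700.
FeO fraction = (0.2700 × 71.844) / 495.266 = 19.398/495.266 = 0.0392.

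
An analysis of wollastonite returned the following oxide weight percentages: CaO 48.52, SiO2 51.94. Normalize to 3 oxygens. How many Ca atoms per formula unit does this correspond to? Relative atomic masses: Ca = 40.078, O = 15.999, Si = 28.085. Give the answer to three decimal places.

1.001 Ca apfu

CaO: 48.52/56.077 = 0.86524 mol → 0.86524 mol Ca, 0.86524 mol O.
SiO2: 51.94/60.083 = 0.86447 mol → 0.86447 mol Si, 1.72894 mol O.
Total oxygen = 2.59418 mol. Normalization factor = 3/2.59418 = 1.15643.
Ca per 3 O = 0.86524 × 1.15643 = 1.001.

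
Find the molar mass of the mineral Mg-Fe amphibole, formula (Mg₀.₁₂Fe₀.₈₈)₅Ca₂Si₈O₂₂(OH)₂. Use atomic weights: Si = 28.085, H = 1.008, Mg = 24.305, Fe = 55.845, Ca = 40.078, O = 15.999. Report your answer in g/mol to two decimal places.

951.13 g/mol

The formula mass is the sum 0.60*24.305 + 4.40*55.845 + 2*40.078 + 8*28.085 + 24*15.999 + 2*1.008.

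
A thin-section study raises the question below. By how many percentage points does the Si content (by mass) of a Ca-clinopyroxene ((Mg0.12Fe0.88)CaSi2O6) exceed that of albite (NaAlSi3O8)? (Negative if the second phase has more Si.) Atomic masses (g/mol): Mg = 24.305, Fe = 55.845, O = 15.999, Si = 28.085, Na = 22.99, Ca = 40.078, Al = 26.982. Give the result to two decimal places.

M((Mg0.12Fe0.88)CaSi2O6) = 244.302 g/mol, so wt% Si = 56.170/244.302 × 100 = 22.99%.
M(NaAlSi3O8) = 262.219 g/mol, so wt% Si = 84.255/262.219 × 100 = 32.13%.
22.99 − 32.13 = -9.14 pp.

-9.14 percentage points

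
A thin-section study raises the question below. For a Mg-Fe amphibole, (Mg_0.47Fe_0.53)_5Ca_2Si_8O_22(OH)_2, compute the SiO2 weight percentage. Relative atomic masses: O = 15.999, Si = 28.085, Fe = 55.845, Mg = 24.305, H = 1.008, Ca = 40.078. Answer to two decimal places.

53.65 wt%

Formula mass = 895.934 g/mol.
8 Si → 8.0000 mol SiO2 per formula unit; M(SiO2) = 60.083, so SiO2 mass = 480.664 g.
480.664/895.934 × 100 = 53.65 wt%.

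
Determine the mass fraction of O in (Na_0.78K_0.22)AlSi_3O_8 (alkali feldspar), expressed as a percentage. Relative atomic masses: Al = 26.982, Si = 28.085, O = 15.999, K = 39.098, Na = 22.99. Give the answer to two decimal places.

Molar mass of (Na_0.78K_0.22)AlSi_3O_8: 0.78*22.99 + 0.22*39.098 + 1*26.982 + 3*28.085 + 8*15.999 = 265.763 g/mol.
Mass of O per formula unit: 8 × 15.999 = 127.992 g.
Weight fraction O = 127.992 / 265.763 = 0.4816.

48.16 weight percent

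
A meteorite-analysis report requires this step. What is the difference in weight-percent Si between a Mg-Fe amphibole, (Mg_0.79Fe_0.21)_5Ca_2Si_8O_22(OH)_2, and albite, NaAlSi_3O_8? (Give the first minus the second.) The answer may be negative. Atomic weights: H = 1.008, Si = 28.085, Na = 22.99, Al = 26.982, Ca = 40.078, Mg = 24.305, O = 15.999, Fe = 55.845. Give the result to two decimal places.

-5.56 percentage points

M((Mg_0.79Fe_0.21)_5Ca_2Si_8O_22(OH)_2) = 845.470 g/mol, so wt% Si = 224.680/845.470 × 100 = 26.57%.
M(NaAlSi_3O_8) = 262.219 g/mol, so wt% Si = 84.255/262.219 × 100 = 32.13%.
26.57 − 32.13 = -5.56 pp.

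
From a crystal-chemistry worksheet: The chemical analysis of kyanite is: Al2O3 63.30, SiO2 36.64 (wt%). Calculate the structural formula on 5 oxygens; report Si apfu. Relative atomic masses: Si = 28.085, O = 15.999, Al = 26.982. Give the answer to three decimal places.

Al2O3 (M=101.961): mol = 0.62083; Al = 1.24166, O = 1.86249.
SiO2 (M=60.083): mol = 0.60982; Si = 0.60982, O = 1.21964.
ΣO = 3.08213; factor = 5/ΣO = 1.62225.
Si apfu = 0.60982 × 1.62225 = 0.989.

0.989 Si apfu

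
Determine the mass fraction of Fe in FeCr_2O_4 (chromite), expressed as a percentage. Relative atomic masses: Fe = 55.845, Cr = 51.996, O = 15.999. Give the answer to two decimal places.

Molar mass of FeCr_2O_4: 1*55.845 + 2*51.996 + 4*15.999 = 223.833 g/mol.
Mass of Fe per formula unit: 1 × 55.845 = 55.845 g.
Weight fraction Fe = 55.845 / 223.833 = 0.2495.

24.95 wt%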